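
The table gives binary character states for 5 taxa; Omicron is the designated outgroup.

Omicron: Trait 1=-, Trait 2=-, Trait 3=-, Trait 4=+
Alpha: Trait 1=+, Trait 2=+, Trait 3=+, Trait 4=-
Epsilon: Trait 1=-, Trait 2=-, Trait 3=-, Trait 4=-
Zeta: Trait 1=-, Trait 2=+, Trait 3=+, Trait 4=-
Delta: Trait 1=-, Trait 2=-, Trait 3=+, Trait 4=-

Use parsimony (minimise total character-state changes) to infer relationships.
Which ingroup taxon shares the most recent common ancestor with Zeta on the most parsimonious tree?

Alpha

Character polarity is set by the outgroup: the derived state is whichever differs from the outgroup's state, so for Trait 4 the derived state is '-', and for the remaining characters it is '+'.
Trait 1 (derived state '+') is unique to Alpha (autapomorphy; uninformative for grouping).
Trait 2 (derived state '+') is shared by Alpha and Zeta — a synapomorphy uniting that clade.
Trait 3 (derived state '+') is shared by Alpha, Delta, and Zeta — a synapomorphy uniting that clade.
All ingroup taxa share the derived state '-' for Trait 4; it defines the ingroup but does not resolve relationships within it.
Most parsimonious ingroup topology: (((Alpha,Zeta),Delta),Epsilon).
Zeta and Alpha form a cherry on this tree, so they are sister taxa.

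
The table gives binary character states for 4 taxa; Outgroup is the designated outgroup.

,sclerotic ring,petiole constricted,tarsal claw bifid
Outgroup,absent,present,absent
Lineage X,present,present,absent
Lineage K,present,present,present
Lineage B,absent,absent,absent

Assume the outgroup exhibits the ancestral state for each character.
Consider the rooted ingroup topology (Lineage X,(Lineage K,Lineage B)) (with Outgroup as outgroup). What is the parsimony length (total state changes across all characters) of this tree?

Map each character onto (Lineage X,(Lineage K,Lineage B)) (rooted by Outgroup) and count the minimum state changes it requires (Fitch parsimony):
sclerotic ring: 2; petiole constricted: 1; tarsal claw bifid: 1.
Total tree length = 4.

4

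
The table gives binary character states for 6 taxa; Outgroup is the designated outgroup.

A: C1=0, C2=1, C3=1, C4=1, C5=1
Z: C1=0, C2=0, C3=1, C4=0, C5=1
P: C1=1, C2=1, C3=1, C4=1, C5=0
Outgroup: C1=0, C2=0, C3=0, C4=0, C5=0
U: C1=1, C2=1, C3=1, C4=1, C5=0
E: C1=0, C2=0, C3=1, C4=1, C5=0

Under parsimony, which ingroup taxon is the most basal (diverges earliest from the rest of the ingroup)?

Z

The outgroup has state '0' for every character, so '1' is the derived state throughout.
Only P and U show the derived state '1' for C1, supporting them as a clade.
Only A, P, and U show the derived state '1' for C2, supporting them as a clade.
All ingroup taxa share the derived state '1' for C3; it defines the ingroup but does not resolve relationships within it.
C4 (derived state '1') is shared by A, E, P, and U — a synapomorphy uniting that clade.
C5 groups A and Z, which is incompatible with the clades supported by the remaining characters; treating it as convergent (homoplasy) costs fewer steps than any alternative tree.
Most parsimonious ingroup topology: ((((U,P),A),E),Z).
Z is sister to the clade containing all other ingroup taxa, so it is the earliest-diverging (most basal) ingroup lineage.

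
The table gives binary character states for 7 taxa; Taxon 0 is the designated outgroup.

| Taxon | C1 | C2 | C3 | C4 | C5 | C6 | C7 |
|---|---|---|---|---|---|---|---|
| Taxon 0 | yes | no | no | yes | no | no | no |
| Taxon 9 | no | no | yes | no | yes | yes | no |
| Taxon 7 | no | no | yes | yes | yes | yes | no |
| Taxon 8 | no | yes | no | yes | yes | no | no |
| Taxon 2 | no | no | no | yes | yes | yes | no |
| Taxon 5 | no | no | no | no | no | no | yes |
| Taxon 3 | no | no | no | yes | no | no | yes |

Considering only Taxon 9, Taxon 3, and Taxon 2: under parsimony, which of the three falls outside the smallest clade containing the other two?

Taxon 3

Character polarity is set by the outgroup: the derived state is whichever differs from the outgroup's state, so for C1, C4 the derived state is 'no', and for the remaining characters it is 'yes'.
C1 (derived state 'no') is shared by all ingroup taxa — unites the whole ingroup.
C2: derived state 'yes' in Taxon 8 only — an autapomorphy, so it tells us nothing about relationships among taxa.
Only Taxon 7 and Taxon 9 show the derived state 'yes' for C3, supporting them as a clade.
C4 (state 'no') occurs in Taxon 5 and Taxon 9 but conflicts with the nesting implied by the other characters — most parsimoniously interpreted as homoplasy.
C5 (derived state 'yes') is shared by Taxon 2, Taxon 7, Taxon 8, and Taxon 9 — a synapomorphy uniting that clade.
Only Taxon 2, Taxon 7, and Taxon 9 show the derived state 'yes' for C6, supporting them as a clade.
C7: derived state 'yes' in Taxon 3 and Taxon 5 only — synapomorphy for {Taxon 3, Taxon 5}.
Most parsimonious ingroup topology: ((((Taxon 9,Taxon 7),Taxon 2),Taxon 8),(Taxon 5,Taxon 3)).
Taxon 9 and Taxon 2 share a more recent common ancestor with each other than either does with Taxon 3, so Taxon 3 is the least closely related of the three.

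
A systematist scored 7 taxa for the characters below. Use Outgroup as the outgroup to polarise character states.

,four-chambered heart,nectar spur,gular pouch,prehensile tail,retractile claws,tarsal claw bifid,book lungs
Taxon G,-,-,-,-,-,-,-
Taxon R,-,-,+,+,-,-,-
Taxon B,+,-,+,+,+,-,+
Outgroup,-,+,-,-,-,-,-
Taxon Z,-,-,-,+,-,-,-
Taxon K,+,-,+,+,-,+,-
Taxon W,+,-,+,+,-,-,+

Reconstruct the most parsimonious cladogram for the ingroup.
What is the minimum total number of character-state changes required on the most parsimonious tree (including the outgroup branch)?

7

Character polarity is set by the outgroup: the derived state is whichever differs from the outgroup's state, so for nectar spur the derived state is '-', and for the remaining characters it is '+'.
four-chambered heart (derived state '+') is shared by Taxon B, Taxon K, and Taxon W — a synapomorphy uniting that clade.
nectar spur (derived state '-') is shared by all ingroup taxa — unites the whole ingroup.
gular pouch (derived state '+') is shared by Taxon B, Taxon K, Taxon R, and Taxon W — a synapomorphy uniting that clade.
Only Taxon B, Taxon K, Taxon R, Taxon W, and Taxon Z show the derived state '+' for prehensile tail, supporting them as a clade.
retractile claws (derived state '+') is unique to Taxon B (autapomorphy; uninformative for grouping).
tarsal claw bifid: derived state '+' in Taxon K only — an autapomorphy, so it tells us nothing about relationships among taxa.
Only Taxon B and Taxon W show the derived state '+' for book lungs, supporting them as a clade.
Most parsimonious ingroup topology: ((((Taxon K,(Taxon W,Taxon B)),Taxon R),Taxon Z),Taxon G).
Changes per character on this tree: four-chambered heart: 1; nectar spur: 1; gular pouch: 1; prehensile tail: 1; retractile claws: 1; tarsal claw bifid: 1; book lungs: 1.
Total = 7.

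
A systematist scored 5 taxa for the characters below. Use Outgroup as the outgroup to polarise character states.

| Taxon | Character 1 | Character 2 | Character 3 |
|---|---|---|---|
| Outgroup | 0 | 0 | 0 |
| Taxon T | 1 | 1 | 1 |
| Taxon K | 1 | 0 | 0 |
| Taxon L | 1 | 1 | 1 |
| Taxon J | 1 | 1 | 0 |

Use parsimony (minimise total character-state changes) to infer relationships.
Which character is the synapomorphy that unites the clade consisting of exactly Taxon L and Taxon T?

The outgroup has state '0' for every character, so '1' is the derived state throughout.
All ingroup taxa share the derived state '1' for Character 1; it defines the ingroup but does not resolve relationships within it.
Character 2 (derived state '1') is shared by Taxon J, Taxon L, and Taxon T — a synapomorphy uniting that clade.
Character 3 (derived state '1') is shared by Taxon L and Taxon T — a synapomorphy uniting that clade.
Most parsimonious ingroup topology: (Taxon K,((Taxon T,Taxon L),Taxon J)).
The clade {Taxon L, Taxon T} is supported by Character 3: its derived state '1' occurs in exactly those taxa and in no other taxon (including the outgroup).

Character 3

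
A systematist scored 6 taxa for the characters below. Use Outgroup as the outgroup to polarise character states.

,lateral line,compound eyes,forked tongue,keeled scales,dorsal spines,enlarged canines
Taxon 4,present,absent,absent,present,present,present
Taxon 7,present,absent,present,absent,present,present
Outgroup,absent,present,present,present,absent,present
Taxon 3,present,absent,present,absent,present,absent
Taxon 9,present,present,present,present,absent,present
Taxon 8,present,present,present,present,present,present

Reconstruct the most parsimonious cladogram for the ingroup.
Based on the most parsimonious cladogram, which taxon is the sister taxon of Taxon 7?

Character polarity is set by the outgroup: the derived state is whichever differs from the outgroup's state, so for compound eyes, forked tongue, keeled scales, enlarged canines the derived state is 'absent', and for the remaining characters it is 'present'.
All ingroup taxa share the derived state 'present' for lateral line; it defines the ingroup but does not resolve relationships within it.
Only Taxon 3, Taxon 4, and Taxon 7 show the derived state 'absent' for compound eyes, supporting them as a clade.
forked tongue: derived state 'absent' in Taxon 4 only — an autapomorphy, so it tells us nothing about relationships among taxa.
Only Taxon 3 and Taxon 7 show the derived state 'absent' for keeled scales, supporting them as a clade.
Only Taxon 3, Taxon 4, Taxon 7, and Taxon 8 show the derived state 'present' for dorsal spines, supporting them as a clade.
enlarged canines: derived state 'absent' in Taxon 3 only — an autapomorphy, so it tells us nothing about relationships among taxa.
Most parsimonious ingroup topology: (((Taxon 4,(Taxon 3,Taxon 7)),Taxon 8),Taxon 9).
Taxon 7 and Taxon 3 form a cherry on this tree, so they are sister taxa.

Taxon 3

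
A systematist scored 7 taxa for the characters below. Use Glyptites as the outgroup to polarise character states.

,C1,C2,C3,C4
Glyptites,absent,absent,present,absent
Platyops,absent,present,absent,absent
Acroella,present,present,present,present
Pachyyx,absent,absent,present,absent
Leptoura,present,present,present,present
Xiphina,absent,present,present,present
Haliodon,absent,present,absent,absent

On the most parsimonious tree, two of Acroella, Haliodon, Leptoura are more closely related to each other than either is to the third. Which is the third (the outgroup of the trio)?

Haliodon

Character polarity is set by the outgroup: the derived state is whichever differs from the outgroup's state, so for C3 the derived state is 'absent', and for the remaining characters it is 'present'.
Only Acroella and Leptoura show the derived state 'present' for C1, supporting them as a clade.
Only Acroella, Haliodon, Leptoura, Platyops, and Xiphina show the derived state 'present' for C2, supporting them as a clade.
C3 (derived state 'absent') is shared by Haliodon and Platyops — a synapomorphy uniting that clade.
C4 (derived state 'present') is shared by Acroella, Leptoura, and Xiphina — a synapomorphy uniting that clade.
Most parsimonious ingroup topology: (((Platyops,Haliodon),((Acroella,Leptoura),Xiphina)),Pachyyx).
Leptoura and Acroella share a more recent common ancestor with each other than either does with Haliodon, so Haliodon is the least closely related of the three.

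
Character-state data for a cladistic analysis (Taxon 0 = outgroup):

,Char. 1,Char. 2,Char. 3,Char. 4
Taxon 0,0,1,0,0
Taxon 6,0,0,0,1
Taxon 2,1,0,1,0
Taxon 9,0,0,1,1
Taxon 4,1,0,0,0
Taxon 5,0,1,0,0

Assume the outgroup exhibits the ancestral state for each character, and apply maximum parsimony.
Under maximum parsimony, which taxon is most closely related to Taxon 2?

Taxon 4

Character polarity is set by the outgroup: the derived state is whichever differs from the outgroup's state, so for Char. 2 the derived state is '0', and for the remaining characters it is '1'.
Char. 1: derived state '1' in Taxon 2 and Taxon 4 only — synapomorphy for {Taxon 2, Taxon 4}.
Only Taxon 2, Taxon 4, Taxon 6, and Taxon 9 show the derived state '0' for Char. 2, supporting them as a clade.
Char. 3 (state '1') occurs in Taxon 2 and Taxon 9 but conflicts with the nesting implied by the other characters — most parsimoniously interpreted as homoplasy.
Char. 4: derived state '1' in Taxon 6 and Taxon 9 only — synapomorphy for {Taxon 6, Taxon 9}.
Most parsimonious ingroup topology: (((Taxon 6,Taxon 9),(Taxon 2,Taxon 4)),Taxon 5).
Taxon 2 and Taxon 4 form a cherry on this tree, so they are sister taxa.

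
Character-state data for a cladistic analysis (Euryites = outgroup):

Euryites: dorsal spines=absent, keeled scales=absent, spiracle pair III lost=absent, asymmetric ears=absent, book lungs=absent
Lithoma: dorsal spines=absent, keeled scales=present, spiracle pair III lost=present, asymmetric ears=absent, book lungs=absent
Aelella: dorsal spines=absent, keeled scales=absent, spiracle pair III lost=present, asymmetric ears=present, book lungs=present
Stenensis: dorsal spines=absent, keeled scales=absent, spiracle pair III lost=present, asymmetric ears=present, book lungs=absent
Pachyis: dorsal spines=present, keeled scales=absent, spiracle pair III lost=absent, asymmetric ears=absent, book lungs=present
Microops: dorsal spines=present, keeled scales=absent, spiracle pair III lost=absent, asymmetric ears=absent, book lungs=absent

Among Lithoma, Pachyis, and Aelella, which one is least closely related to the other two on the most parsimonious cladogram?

The outgroup has state 'absent' for every character, so 'present' is the derived state throughout.
dorsal spines: derived state 'present' in Microops and Pachyis only — synapomorphy for {Microops, Pachyis}.
keeled scales: derived state 'present' in Lithoma only — an autapomorphy, so it tells us nothing about relationships among taxa.
spiracle pair III lost (derived state 'present') is shared by Aelella, Lithoma, and Stenensis — a synapomorphy uniting that clade.
Only Aelella and Stenensis show the derived state 'present' for asymmetric ears, supporting them as a clade.
book lungs (state 'present') occurs in Aelella and Pachyis but conflicts with the nesting implied by the other characters — most parsimoniously interpreted as homoplasy.
Most parsimonious ingroup topology: ((Lithoma,(Aelella,Stenensis)),(Pachyis,Microops)).
Aelella and Lithoma share a more recent common ancestor with each other than either does with Pachyis, so Pachyis is the least closely related of the three.

Pachyis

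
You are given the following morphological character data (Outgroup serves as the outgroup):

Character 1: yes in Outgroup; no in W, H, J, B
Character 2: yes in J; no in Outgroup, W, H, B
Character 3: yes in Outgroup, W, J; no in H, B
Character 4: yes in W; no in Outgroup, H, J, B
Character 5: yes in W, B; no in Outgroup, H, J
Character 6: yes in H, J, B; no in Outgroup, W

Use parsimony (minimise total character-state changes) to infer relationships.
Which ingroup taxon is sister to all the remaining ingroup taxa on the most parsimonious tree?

W

Character polarity is set by the outgroup: the derived state is whichever differs from the outgroup's state, so for Character 1, Character 3 the derived state is 'no', and for the remaining characters it is 'yes'.
All ingroup taxa share the derived state 'no' for Character 1; it defines the ingroup but does not resolve relationships within it.
Character 2: derived state 'yes' in J only — an autapomorphy, so it tells us nothing about relationships among taxa.
Character 3 (derived state 'no') is shared by B and H — a synapomorphy uniting that clade.
Character 4 (derived state 'yes') is unique to W (autapomorphy; uninformative for grouping).
Character 5 (state 'yes') occurs in B and W but conflicts with the nesting implied by the other characters — most parsimoniously interpreted as homoplasy.
Character 6: derived state 'yes' in B, H, and J only — synapomorphy for {B, H, J}.
Most parsimonious ingroup topology: (W,((H,B),J)).
W is sister to the clade containing all other ingroup taxa, so it is the earliest-diverging (most basal) ingroup lineage.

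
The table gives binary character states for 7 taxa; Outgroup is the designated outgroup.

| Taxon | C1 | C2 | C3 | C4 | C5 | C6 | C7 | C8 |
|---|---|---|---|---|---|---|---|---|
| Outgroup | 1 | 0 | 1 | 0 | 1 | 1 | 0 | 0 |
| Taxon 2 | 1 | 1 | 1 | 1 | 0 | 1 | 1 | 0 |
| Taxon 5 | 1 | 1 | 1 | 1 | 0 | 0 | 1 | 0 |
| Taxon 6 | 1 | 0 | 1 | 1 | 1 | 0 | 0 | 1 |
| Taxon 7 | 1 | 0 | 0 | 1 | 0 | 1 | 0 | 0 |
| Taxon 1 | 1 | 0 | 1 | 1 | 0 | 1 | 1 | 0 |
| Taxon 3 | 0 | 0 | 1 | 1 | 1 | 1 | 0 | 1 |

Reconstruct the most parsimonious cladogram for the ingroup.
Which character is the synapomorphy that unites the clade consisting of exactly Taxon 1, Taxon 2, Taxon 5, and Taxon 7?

C5

Character polarity is set by the outgroup: the derived state is whichever differs from the outgroup's state, so for C1, C3, C5, C6 the derived state is '0', and for the remaining characters it is '1'.
C1 (derived state '0') is unique to Taxon 3 (autapomorphy; uninformative for grouping).
C2 (derived state '1') is shared by Taxon 2 and Taxon 5 — a synapomorphy uniting that clade.
C3: derived state '0' in Taxon 7 only — an autapomorphy, so it tells us nothing about relationships among taxa.
C4 (derived state '1') is shared by all ingroup taxa — unites the whole ingroup.
C5 (derived state '0') is shared by Taxon 1, Taxon 2, Taxon 5, and Taxon 7 — a synapomorphy uniting that clade.
C6 (state '0') occurs in Taxon 5 and Taxon 6 but conflicts with the nesting implied by the other characters — most parsimoniously interpreted as homoplasy.
Only Taxon 1, Taxon 2, and Taxon 5 show the derived state '1' for C7, supporting them as a clade.
C8: derived state '1' in Taxon 3 and Taxon 6 only — synapomorphy for {Taxon 3, Taxon 6}.
Most parsimonious ingroup topology: ((((Taxon 2,Taxon 5),Taxon 1),Taxon 7),(Taxon 6,Taxon 3)).
The clade {Taxon 1, Taxon 2, Taxon 5, Taxon 7} is supported by C5: its derived state '0' occurs in exactly those taxa and in no other taxon (including the outgroup).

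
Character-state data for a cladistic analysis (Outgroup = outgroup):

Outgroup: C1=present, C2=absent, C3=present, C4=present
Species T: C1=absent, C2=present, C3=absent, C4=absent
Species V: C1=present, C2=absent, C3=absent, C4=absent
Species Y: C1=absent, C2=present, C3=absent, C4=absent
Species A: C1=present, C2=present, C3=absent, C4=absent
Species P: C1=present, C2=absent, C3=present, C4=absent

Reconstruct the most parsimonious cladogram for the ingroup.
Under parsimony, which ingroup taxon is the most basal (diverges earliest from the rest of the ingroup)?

Species P

Character polarity is set by the outgroup: the derived state is whichever differs from the outgroup's state, so for C1, C3, C4 the derived state is 'absent', and for the remaining characters it is 'present'.
C1: derived state 'absent' in Species T and Species Y only — synapomorphy for {Species T, Species Y}.
C2 (derived state 'present') is shared by Species A, Species T, and Species Y — a synapomorphy uniting that clade.
Only Species A, Species T, Species V, and Species Y show the derived state 'absent' for C3, supporting them as a clade.
C4 (derived state 'absent') is shared by all ingroup taxa — unites the whole ingroup.
Most parsimonious ingroup topology: ((((Species T,Species Y),Species A),Species V),Species P).
Species P is sister to the clade containing all other ingroup taxa, so it is the earliest-diverging (most basal) ingroup lineage.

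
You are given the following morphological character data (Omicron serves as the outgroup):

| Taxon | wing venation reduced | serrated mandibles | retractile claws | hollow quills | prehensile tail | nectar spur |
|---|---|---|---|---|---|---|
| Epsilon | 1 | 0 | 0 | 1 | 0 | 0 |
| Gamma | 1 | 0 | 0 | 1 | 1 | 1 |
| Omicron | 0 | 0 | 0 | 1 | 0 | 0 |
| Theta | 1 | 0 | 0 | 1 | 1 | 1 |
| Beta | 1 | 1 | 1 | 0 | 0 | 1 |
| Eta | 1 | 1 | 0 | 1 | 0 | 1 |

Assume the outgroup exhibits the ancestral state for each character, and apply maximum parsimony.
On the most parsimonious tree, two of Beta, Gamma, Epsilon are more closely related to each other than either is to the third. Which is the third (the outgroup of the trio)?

Epsilon

Character polarity is set by the outgroup: the derived state is whichever differs from the outgroup's state, so for hollow quills the derived state is '0', and for the remaining characters it is '1'.
wing venation reduced (derived state '1') is shared by all ingroup taxa — unites the whole ingroup.
Only Beta and Eta show the derived state '1' for serrated mandibles, supporting them as a clade.
retractile claws (derived state '1') is unique to Beta (autapomorphy; uninformative for grouping).
hollow quills (derived state '0') is unique to Beta (autapomorphy; uninformative for grouping).
prehensile tail (derived state '1') is shared by Gamma and Theta — a synapomorphy uniting that clade.
nectar spur (derived state '1') is shared by Beta, Eta, Gamma, and Theta — a synapomorphy uniting that clade.
Most parsimonious ingroup topology: (((Eta,Beta),(Gamma,Theta)),Epsilon).
Gamma and Beta share a more recent common ancestor with each other than either does with Epsilon, so Epsilon is the least closely related of the three.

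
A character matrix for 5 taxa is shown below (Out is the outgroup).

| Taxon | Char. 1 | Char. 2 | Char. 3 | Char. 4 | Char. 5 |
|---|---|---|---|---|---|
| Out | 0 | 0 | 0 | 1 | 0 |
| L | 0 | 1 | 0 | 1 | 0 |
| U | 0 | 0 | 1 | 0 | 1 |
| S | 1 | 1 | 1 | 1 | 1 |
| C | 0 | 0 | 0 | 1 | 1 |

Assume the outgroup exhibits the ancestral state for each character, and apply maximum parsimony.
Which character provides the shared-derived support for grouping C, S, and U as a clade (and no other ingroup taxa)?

Char. 5

Character polarity is set by the outgroup: the derived state is whichever differs from the outgroup's state, so for Char. 4 the derived state is '0', and for the remaining characters it is '1'.
Char. 1: derived state '1' in S only — an autapomorphy, so it tells us nothing about relationships among taxa.
Char. 2 groups L and S, which is incompatible with the clades supported by the remaining characters; treating it as convergent (homoplasy) costs fewer steps than any alternative tree.
Only S and U show the derived state '1' for Char. 3, supporting them as a clade.
Char. 4 (derived state '0') is unique to U (autapomorphy; uninformative for grouping).
Char. 5: derived state '1' in C, S, and U only — synapomorphy for {C, S, U}.
Most parsimonious ingroup topology: (((S,U),C),L).
The clade {C, S, U} is supported by Char. 5: its derived state '1' occurs in exactly those taxa and in no other taxon (including the outgroup).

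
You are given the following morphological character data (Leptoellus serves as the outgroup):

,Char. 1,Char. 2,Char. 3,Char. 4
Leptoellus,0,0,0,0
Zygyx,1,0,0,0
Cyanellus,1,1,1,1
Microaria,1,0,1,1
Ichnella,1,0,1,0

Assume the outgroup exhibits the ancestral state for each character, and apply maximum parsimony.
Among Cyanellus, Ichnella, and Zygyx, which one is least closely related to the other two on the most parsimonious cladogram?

The outgroup has state '0' for every character, so '1' is the derived state throughout.
All ingroup taxa share the derived state '1' for Char. 1; it defines the ingroup but does not resolve relationships within it.
Char. 2: derived state '1' in Cyanellus only — an autapomorphy, so it tells us nothing about relationships among taxa.
Char. 3 (derived state '1') is shared by Cyanellus, Ichnella, and Microaria — a synapomorphy uniting that clade.
Char. 4 (derived state '1') is shared by Cyanellus and Microaria — a synapomorphy uniting that clade.
Most parsimonious ingroup topology: (Zygyx,((Cyanellus,Microaria),Ichnella)).
Ichnella and Cyanellus share a more recent common ancestor with each other than either does with Zygyx, so Zygyx is the least closely related of the three.

Zygyx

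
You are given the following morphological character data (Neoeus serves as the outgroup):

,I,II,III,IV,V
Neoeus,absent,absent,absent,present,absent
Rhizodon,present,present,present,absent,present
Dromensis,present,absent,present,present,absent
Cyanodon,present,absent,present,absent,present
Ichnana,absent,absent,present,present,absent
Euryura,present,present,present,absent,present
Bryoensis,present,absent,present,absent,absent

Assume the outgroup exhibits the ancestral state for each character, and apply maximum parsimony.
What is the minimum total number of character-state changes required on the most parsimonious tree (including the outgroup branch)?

Character polarity is set by the outgroup: the derived state is whichever differs from the outgroup's state, so for IV the derived state is 'absent', and for the remaining characters it is 'present'.
I: derived state 'present' in Bryoensis, Cyanodon, Dromensis, Euryura, and Rhizodon only — synapomorphy for {Bryoensis, Cyanodon, Dromensis, Euryura, Rhizodon}.
II (derived state 'present') is shared by Euryura and Rhizodon — a synapomorphy uniting that clade.
All ingroup taxa share the derived state 'present' for III; it defines the ingroup but does not resolve relationships within it.
IV: derived state 'absent' in Bryoensis, Cyanodon, Euryura, and Rhizodon only — synapomorphy for {Bryoensis, Cyanodon, Euryura, Rhizodon}.
V (derived state 'present') is shared by Cyanodon, Euryura, and Rhizodon — a synapomorphy uniting that clade.
Most parsimonious ingroup topology: (((((Rhizodon,Euryura),Cyanodon),Bryoensis),Dromensis),Ichnana).
Changes per character on this tree: I: 1; II: 1; III: 1; IV: 1; V: 1.
Total = 5.

5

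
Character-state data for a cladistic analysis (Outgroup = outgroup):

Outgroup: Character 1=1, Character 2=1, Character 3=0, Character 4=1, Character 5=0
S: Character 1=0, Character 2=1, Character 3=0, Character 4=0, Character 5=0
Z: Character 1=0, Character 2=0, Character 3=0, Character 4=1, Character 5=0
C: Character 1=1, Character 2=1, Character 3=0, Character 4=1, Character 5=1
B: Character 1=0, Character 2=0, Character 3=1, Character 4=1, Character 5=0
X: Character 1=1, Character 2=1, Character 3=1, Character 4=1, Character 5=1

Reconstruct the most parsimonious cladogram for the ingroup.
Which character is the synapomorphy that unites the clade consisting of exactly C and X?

Character polarity is set by the outgroup: the derived state is whichever differs from the outgroup's state, so for Character 1, Character 2, Character 4 the derived state is '0', and for the remaining characters it is '1'.
Character 1: derived state '0' in B, S, and Z only — synapomorphy for {B, S, Z}.
Character 2 (derived state '0') is shared by B and Z — a synapomorphy uniting that clade.
Character 3 (state '1') occurs in B and X but conflicts with the nesting implied by the other characters — most parsimoniously interpreted as homoplasy.
Character 4: derived state '0' in S only — an autapomorphy, so it tells us nothing about relationships among taxa.
Character 5: derived state '1' in C and X only — synapomorphy for {C, X}.
Most parsimonious ingroup topology: ((S,(Z,B)),(C,X)).
The clade {C, X} is supported by Character 5: its derived state '1' occurs in exactly those taxa and in no other taxon (including the outgroup).

Character 5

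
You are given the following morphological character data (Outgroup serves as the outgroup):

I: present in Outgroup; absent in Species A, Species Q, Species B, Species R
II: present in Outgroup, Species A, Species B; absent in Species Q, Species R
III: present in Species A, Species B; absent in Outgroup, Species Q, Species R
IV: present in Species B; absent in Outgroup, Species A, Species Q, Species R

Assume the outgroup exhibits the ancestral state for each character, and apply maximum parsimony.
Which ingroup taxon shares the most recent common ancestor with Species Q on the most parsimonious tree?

Species R

Character polarity is set by the outgroup: the derived state is whichever differs from the outgroup's state, so for I, II the derived state is 'absent', and for the remaining characters it is 'present'.
I (derived state 'absent') is shared by all ingroup taxa — unites the whole ingroup.
II: derived state 'absent' in Species Q and Species R only — synapomorphy for {Species Q, Species R}.
III (derived state 'present') is shared by Species A and Species B — a synapomorphy uniting that clade.
IV: derived state 'present' in Species B only — an autapomorphy, so it tells us nothing about relationships among taxa.
Most parsimonious ingroup topology: ((Species A,Species B),(Species Q,Species R)).
Species Q and Species R form a cherry on this tree, so they are sister taxa.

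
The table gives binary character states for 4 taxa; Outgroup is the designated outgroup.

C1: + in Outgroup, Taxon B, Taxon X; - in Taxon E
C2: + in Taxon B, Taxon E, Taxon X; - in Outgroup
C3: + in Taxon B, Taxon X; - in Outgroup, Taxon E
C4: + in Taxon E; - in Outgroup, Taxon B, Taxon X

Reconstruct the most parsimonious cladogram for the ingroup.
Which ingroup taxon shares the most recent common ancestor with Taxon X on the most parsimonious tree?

Taxon B

Character polarity is set by the outgroup: the derived state is whichever differs from the outgroup's state, so for C1 the derived state is '-', and for the remaining characters it is '+'.
C1 (derived state '-') is unique to Taxon E (autapomorphy; uninformative for grouping).
All ingroup taxa share the derived state '+' for C2; it defines the ingroup but does not resolve relationships within it.
C3: derived state '+' in Taxon B and Taxon X only — synapomorphy for {Taxon B, Taxon X}.
C4: derived state '+' in Taxon E only — an autapomorphy, so it tells us nothing about relationships among taxa.
Most parsimonious ingroup topology: ((Taxon B,Taxon X),Taxon E).
Taxon X and Taxon B form a cherry on this tree, so they are sister taxa.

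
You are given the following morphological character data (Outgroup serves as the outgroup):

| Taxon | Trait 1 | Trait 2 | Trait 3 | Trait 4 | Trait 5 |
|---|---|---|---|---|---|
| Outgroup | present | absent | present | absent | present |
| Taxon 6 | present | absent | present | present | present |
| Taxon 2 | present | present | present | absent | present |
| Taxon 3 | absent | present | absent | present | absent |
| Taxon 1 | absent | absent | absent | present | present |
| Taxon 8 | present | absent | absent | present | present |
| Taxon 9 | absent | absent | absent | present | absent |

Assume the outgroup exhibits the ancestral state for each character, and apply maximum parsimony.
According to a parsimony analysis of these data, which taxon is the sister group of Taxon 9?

Character polarity is set by the outgroup: the derived state is whichever differs from the outgroup's state, so for Trait 1, Trait 3, Trait 5 the derived state is 'absent', and for the remaining characters it is 'present'.
Only Taxon 1, Taxon 3, and Taxon 9 show the derived state 'absent' for Trait 1, supporting them as a clade.
Trait 2 (state 'present') occurs in Taxon 2 and Taxon 3 but conflicts with the nesting implied by the other characters — most parsimoniously interpreted as homoplasy.
Only Taxon 1, Taxon 3, Taxon 8, and Taxon 9 show the derived state 'absent' for Trait 3, supporting them as a clade.
Trait 4 (derived state 'present') is shared by Taxon 1, Taxon 3, Taxon 6, Taxon 8, and Taxon 9 — a synapomorphy uniting that clade.
Only Taxon 3 and Taxon 9 show the derived state 'absent' for Trait 5, supporting them as a clade.
Most parsimonious ingroup topology: (((((Taxon 9,Taxon 3),Taxon 1),Taxon 8),Taxon 6),Taxon 2).
Taxon 9 and Taxon 3 form a cherry on this tree, so they are sister taxa.

Taxon 3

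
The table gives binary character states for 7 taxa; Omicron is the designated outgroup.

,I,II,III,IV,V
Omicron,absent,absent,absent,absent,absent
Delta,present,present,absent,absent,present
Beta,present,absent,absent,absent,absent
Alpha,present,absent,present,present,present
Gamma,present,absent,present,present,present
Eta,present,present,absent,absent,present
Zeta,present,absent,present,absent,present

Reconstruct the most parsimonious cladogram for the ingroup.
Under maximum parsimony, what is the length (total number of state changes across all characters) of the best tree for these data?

The outgroup has state 'absent' for every character, so 'present' is the derived state throughout.
I (derived state 'present') is shared by all ingroup taxa — unites the whole ingroup.
II (derived state 'present') is shared by Delta and Eta — a synapomorphy uniting that clade.
III (derived state 'present') is shared by Alpha, Gamma, and Zeta — a synapomorphy uniting that clade.
Only Alpha and Gamma show the derived state 'present' for IV, supporting them as a clade.
Only Alpha, Delta, Eta, Gamma, and Zeta show the derived state 'present' for V, supporting them as a clade.
Most parsimonious ingroup topology: (((Delta,Eta),((Alpha,Gamma),Zeta)),Beta).
Changes per character on this tree: I: 1; II: 1; III: 1; IV: 1; V: 1.
Total = 5.

5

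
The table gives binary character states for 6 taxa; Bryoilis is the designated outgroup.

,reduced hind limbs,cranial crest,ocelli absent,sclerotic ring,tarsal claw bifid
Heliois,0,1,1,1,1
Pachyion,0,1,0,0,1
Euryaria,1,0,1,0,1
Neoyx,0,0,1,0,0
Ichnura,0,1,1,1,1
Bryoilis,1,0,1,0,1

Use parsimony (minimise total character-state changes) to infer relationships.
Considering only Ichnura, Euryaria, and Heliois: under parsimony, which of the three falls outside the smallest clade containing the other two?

Character polarity is set by the outgroup: the derived state is whichever differs from the outgroup's state, so for reduced hind limbs, ocelli absent, tarsal claw bifid the derived state is '0', and for the remaining characters it is '1'.
Only Heliois, Ichnura, Neoyx, and Pachyion show the derived state '0' for reduced hind limbs, supporting them as a clade.
cranial crest (derived state '1') is shared by Heliois, Ichnura, and Pachyion — a synapomorphy uniting that clade.
ocelli absent: derived state '0' in Pachyion only — an autapomorphy, so it tells us nothing about relationships among taxa.
sclerotic ring: derived state '1' in Heliois and Ichnura only — synapomorphy for {Heliois, Ichnura}.
tarsal claw bifid (derived state '0') is unique to Neoyx (autapomorphy; uninformative for grouping).
Most parsimonious ingroup topology: (Euryaria,((Pachyion,(Ichnura,Heliois)),Neoyx)).
Heliois and Ichnura share a more recent common ancestor with each other than either does with Euryaria, so Euryaria is the least closely related of the three.

Euryaria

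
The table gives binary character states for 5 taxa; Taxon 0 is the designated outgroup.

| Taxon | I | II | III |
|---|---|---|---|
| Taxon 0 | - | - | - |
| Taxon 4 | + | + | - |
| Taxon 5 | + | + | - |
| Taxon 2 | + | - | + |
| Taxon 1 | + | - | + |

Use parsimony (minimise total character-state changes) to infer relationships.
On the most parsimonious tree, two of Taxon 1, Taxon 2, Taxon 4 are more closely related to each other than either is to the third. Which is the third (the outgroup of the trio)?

Taxon 4

The outgroup has state '-' for every character, so '+' is the derived state throughout.
All ingroup taxa share the derived state '+' for I; it defines the ingroup but does not resolve relationships within it.
II: derived state '+' in Taxon 4 and Taxon 5 only — synapomorphy for {Taxon 4, Taxon 5}.
III: derived state '+' in Taxon 1 and Taxon 2 only — synapomorphy for {Taxon 1, Taxon 2}.
Most parsimonious ingroup topology: ((Taxon 4,Taxon 5),(Taxon 2,Taxon 1)).
Taxon 1 and Taxon 2 share a more recent common ancestor with each other than either does with Taxon 4, so Taxon 4 is the least closely related of the three.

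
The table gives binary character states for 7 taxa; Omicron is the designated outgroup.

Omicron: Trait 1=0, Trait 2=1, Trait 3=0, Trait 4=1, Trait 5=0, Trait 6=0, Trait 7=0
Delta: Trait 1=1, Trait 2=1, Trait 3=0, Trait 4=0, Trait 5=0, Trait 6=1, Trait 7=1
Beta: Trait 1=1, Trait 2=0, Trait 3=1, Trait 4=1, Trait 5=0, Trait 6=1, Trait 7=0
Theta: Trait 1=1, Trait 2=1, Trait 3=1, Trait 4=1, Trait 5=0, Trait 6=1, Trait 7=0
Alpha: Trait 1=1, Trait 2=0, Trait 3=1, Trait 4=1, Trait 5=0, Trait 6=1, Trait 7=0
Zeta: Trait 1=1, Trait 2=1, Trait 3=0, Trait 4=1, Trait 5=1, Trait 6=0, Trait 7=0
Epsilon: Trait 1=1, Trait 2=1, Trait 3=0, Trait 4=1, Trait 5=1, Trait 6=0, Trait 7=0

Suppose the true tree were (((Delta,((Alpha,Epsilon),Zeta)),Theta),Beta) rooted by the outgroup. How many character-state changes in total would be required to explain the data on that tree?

13

Map each character onto (((Delta,((Alpha,Epsilon),Zeta)),Theta),Beta) (rooted by Omicron) and count the minimum state changes it requires (Fitch parsimony):
Trait 1: 1; Trait 2: 2; Trait 3: 3; Trait 4: 1; Trait 5: 2; Trait 6: 3; Trait 7: 1.
Total tree length = 13.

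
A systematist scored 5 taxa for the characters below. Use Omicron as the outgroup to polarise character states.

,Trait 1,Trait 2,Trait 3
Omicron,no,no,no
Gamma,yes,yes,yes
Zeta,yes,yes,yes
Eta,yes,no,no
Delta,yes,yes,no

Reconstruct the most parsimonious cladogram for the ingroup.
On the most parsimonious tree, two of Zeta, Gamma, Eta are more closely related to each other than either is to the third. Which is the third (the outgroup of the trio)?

Eta

The outgroup has state 'no' for every character, so 'yes' is the derived state throughout.
Trait 1 (derived state 'yes') is shared by all ingroup taxa — unites the whole ingroup.
Trait 2 (derived state 'yes') is shared by Delta, Gamma, and Zeta — a synapomorphy uniting that clade.
Trait 3: derived state 'yes' in Gamma and Zeta only — synapomorphy for {Gamma, Zeta}.
Most parsimonious ingroup topology: (((Gamma,Zeta),Delta),Eta).
Zeta and Gamma share a more recent common ancestor with each other than either does with Eta, so Eta is the least closely related of the three.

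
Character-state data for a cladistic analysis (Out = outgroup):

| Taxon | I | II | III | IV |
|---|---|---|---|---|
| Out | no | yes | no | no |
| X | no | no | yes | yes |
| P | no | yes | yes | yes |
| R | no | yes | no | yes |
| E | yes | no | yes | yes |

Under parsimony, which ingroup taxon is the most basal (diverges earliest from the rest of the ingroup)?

R

Character polarity is set by the outgroup: the derived state is whichever differs from the outgroup's state, so for II the derived state is 'no', and for the remaining characters it is 'yes'.
I (derived state 'yes') is unique to E (autapomorphy; uninformative for grouping).
Only E and X show the derived state 'no' for II, supporting them as a clade.
III (derived state 'yes') is shared by E, P, and X — a synapomorphy uniting that clade.
IV (derived state 'yes') is shared by all ingroup taxa — unites the whole ingroup.
Most parsimonious ingroup topology: (((X,E),P),R).
R is sister to the clade containing all other ingroup taxa, so it is the earliest-diverging (most basal) ingroup lineage.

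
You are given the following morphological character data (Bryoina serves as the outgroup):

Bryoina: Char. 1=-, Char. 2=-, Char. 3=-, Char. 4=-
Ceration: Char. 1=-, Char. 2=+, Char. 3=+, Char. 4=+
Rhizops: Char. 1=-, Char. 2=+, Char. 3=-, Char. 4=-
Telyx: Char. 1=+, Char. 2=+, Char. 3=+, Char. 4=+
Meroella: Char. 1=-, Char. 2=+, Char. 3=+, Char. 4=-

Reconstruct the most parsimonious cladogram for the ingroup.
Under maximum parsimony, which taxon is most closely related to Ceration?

Telyx

The outgroup has state '-' for every character, so '+' is the derived state throughout.
Char. 1: derived state '+' in Telyx only — an autapomorphy, so it tells us nothing about relationships among taxa.
Char. 2 (derived state '+') is shared by all ingroup taxa — unites the whole ingroup.
Only Ceration, Meroella, and Telyx show the derived state '+' for Char. 3, supporting them as a clade.
Char. 4: derived state '+' in Ceration and Telyx only — synapomorphy for {Ceration, Telyx}.
Most parsimonious ingroup topology: (((Ceration,Telyx),Meroella),Rhizops).
Ceration and Telyx form a cherry on this tree, so they are sister taxa.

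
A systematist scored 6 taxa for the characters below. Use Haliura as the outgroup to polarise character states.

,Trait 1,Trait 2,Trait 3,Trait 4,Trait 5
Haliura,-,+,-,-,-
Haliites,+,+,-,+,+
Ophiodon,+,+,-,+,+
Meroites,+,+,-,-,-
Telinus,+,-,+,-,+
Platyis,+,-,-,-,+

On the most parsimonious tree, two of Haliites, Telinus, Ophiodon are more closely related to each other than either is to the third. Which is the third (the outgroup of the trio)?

Telinus

Character polarity is set by the outgroup: the derived state is whichever differs from the outgroup's state, so for Trait 2 the derived state is '-', and for the remaining characters it is '+'.
Trait 1 (derived state '+') is shared by all ingroup taxa — unites the whole ingroup.
Trait 2: derived state '-' in Platyis and Telinus only — synapomorphy for {Platyis, Telinus}.
Trait 3: derived state '+' in Telinus only — an autapomorphy, so it tells us nothing about relationships among taxa.
Trait 4 (derived state '+') is shared by Haliites and Ophiodon — a synapomorphy uniting that clade.
Only Haliites, Ophiodon, Platyis, and Telinus show the derived state '+' for Trait 5, supporting them as a clade.
Most parsimonious ingroup topology: (((Haliites,Ophiodon),(Telinus,Platyis)),Meroites).
Ophiodon and Haliites share a more recent common ancestor with each other than either does with Telinus, so Telinus is the least closely related of the three.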